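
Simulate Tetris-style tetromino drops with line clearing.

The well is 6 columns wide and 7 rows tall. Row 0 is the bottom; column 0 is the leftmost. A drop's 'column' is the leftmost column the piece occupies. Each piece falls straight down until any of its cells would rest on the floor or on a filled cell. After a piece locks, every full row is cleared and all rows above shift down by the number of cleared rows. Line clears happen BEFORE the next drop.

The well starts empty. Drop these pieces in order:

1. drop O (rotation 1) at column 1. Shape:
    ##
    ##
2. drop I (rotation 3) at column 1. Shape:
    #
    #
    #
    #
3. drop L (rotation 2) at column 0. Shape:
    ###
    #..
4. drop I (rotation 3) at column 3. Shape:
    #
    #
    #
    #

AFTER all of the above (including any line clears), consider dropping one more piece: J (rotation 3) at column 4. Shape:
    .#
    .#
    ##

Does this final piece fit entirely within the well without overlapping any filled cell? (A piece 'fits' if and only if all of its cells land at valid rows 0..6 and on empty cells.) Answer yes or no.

Answer: yes

Derivation:
Drop 1: O rot1 at col 1 lands with bottom-row=0; cleared 0 line(s) (total 0); column heights now [0 2 2 0 0 0], max=2
Drop 2: I rot3 at col 1 lands with bottom-row=2; cleared 0 line(s) (total 0); column heights now [0 6 2 0 0 0], max=6
Drop 3: L rot2 at col 0 lands with bottom-row=5; cleared 0 line(s) (total 0); column heights now [7 7 7 0 0 0], max=7
Drop 4: I rot3 at col 3 lands with bottom-row=0; cleared 0 line(s) (total 0); column heights now [7 7 7 4 0 0], max=7
Test piece J rot3 at col 4 (width 2): heights before test = [7 7 7 4 0 0]; fits = True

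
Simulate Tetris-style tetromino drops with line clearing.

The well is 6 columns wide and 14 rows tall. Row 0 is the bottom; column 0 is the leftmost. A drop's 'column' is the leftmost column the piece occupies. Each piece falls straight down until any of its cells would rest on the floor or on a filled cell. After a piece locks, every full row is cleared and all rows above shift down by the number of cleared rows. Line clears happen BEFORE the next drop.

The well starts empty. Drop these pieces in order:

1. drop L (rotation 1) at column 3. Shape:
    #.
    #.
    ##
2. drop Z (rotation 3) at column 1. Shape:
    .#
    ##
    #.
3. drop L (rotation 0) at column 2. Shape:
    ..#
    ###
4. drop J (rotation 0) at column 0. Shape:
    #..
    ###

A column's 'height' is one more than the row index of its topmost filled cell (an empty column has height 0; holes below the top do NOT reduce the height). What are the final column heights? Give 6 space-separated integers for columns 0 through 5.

Drop 1: L rot1 at col 3 lands with bottom-row=0; cleared 0 line(s) (total 0); column heights now [0 0 0 3 1 0], max=3
Drop 2: Z rot3 at col 1 lands with bottom-row=0; cleared 0 line(s) (total 0); column heights now [0 2 3 3 1 0], max=3
Drop 3: L rot0 at col 2 lands with bottom-row=3; cleared 0 line(s) (total 0); column heights now [0 2 4 4 5 0], max=5
Drop 4: J rot0 at col 0 lands with bottom-row=4; cleared 0 line(s) (total 0); column heights now [6 5 5 4 5 0], max=6

Answer: 6 5 5 4 5 0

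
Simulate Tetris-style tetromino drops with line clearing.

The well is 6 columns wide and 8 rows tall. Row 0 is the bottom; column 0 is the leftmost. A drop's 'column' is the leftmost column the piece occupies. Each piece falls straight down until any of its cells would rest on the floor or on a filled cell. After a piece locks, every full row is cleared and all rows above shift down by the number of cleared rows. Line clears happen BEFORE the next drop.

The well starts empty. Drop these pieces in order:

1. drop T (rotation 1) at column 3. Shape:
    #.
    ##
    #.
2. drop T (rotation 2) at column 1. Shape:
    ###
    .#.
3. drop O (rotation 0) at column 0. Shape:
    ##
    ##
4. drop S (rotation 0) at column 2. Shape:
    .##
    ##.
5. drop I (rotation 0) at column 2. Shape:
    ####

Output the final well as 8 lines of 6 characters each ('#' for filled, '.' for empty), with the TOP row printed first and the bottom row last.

Drop 1: T rot1 at col 3 lands with bottom-row=0; cleared 0 line(s) (total 0); column heights now [0 0 0 3 2 0], max=3
Drop 2: T rot2 at col 1 lands with bottom-row=2; cleared 0 line(s) (total 0); column heights now [0 4 4 4 2 0], max=4
Drop 3: O rot0 at col 0 lands with bottom-row=4; cleared 0 line(s) (total 0); column heights now [6 6 4 4 2 0], max=6
Drop 4: S rot0 at col 2 lands with bottom-row=4; cleared 0 line(s) (total 0); column heights now [6 6 5 6 6 0], max=6
Drop 5: I rot0 at col 2 lands with bottom-row=6; cleared 0 line(s) (total 0); column heights now [6 6 7 7 7 7], max=7

Answer: ......
..####
##.##.
####..
.###..
..##..
...##.
...#..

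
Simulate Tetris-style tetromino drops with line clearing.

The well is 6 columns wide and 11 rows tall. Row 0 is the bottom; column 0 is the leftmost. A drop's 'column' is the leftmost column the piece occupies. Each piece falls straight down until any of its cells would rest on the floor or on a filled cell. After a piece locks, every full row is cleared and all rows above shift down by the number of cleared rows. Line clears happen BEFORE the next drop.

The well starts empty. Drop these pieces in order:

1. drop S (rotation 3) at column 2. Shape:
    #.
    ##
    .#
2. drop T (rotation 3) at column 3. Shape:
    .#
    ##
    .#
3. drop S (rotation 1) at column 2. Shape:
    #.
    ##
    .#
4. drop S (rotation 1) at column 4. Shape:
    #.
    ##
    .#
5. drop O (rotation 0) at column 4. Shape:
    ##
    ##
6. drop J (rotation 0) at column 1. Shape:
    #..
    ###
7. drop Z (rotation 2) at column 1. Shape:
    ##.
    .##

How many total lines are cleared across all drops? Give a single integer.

Drop 1: S rot3 at col 2 lands with bottom-row=0; cleared 0 line(s) (total 0); column heights now [0 0 3 2 0 0], max=3
Drop 2: T rot3 at col 3 lands with bottom-row=1; cleared 0 line(s) (total 0); column heights now [0 0 3 3 4 0], max=4
Drop 3: S rot1 at col 2 lands with bottom-row=3; cleared 0 line(s) (total 0); column heights now [0 0 6 5 4 0], max=6
Drop 4: S rot1 at col 4 lands with bottom-row=3; cleared 0 line(s) (total 0); column heights now [0 0 6 5 6 5], max=6
Drop 5: O rot0 at col 4 lands with bottom-row=6; cleared 0 line(s) (total 0); column heights now [0 0 6 5 8 8], max=8
Drop 6: J rot0 at col 1 lands with bottom-row=6; cleared 0 line(s) (total 0); column heights now [0 8 7 7 8 8], max=8
Drop 7: Z rot2 at col 1 lands with bottom-row=7; cleared 0 line(s) (total 0); column heights now [0 9 9 8 8 8], max=9

Answer: 0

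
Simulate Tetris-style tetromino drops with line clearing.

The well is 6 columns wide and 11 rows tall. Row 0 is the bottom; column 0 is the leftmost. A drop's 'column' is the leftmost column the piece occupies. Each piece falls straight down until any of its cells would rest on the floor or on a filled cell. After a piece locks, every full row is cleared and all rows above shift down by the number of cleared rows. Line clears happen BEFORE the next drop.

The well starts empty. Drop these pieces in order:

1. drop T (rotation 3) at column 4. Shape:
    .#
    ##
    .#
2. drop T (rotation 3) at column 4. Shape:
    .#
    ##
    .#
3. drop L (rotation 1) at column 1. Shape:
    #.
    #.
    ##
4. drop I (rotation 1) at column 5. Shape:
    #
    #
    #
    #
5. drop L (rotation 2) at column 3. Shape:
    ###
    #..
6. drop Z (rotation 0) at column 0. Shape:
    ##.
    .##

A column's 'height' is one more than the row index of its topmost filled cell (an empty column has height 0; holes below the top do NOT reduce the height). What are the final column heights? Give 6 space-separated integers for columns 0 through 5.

Drop 1: T rot3 at col 4 lands with bottom-row=0; cleared 0 line(s) (total 0); column heights now [0 0 0 0 2 3], max=3
Drop 2: T rot3 at col 4 lands with bottom-row=3; cleared 0 line(s) (total 0); column heights now [0 0 0 0 5 6], max=6
Drop 3: L rot1 at col 1 lands with bottom-row=0; cleared 0 line(s) (total 0); column heights now [0 3 1 0 5 6], max=6
Drop 4: I rot1 at col 5 lands with bottom-row=6; cleared 0 line(s) (total 0); column heights now [0 3 1 0 5 10], max=10
Drop 5: L rot2 at col 3 lands with bottom-row=9; cleared 0 line(s) (total 0); column heights now [0 3 1 11 11 11], max=11
Drop 6: Z rot0 at col 0 lands with bottom-row=3; cleared 0 line(s) (total 0); column heights now [5 5 4 11 11 11], max=11

Answer: 5 5 4 11 11 11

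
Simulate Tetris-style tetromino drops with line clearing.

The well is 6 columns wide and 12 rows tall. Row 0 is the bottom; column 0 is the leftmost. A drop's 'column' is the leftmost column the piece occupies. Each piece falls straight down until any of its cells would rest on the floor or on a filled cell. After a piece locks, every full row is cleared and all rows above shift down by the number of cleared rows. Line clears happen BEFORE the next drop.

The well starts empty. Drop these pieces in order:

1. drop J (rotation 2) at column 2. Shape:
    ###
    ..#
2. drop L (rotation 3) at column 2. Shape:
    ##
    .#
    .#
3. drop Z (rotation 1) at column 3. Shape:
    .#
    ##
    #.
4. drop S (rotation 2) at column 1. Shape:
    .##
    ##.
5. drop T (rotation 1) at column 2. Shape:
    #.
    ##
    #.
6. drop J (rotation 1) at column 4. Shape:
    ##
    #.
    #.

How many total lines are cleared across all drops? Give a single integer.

Drop 1: J rot2 at col 2 lands with bottom-row=0; cleared 0 line(s) (total 0); column heights now [0 0 2 2 2 0], max=2
Drop 2: L rot3 at col 2 lands with bottom-row=2; cleared 0 line(s) (total 0); column heights now [0 0 5 5 2 0], max=5
Drop 3: Z rot1 at col 3 lands with bottom-row=5; cleared 0 line(s) (total 0); column heights now [0 0 5 7 8 0], max=8
Drop 4: S rot2 at col 1 lands with bottom-row=6; cleared 0 line(s) (total 0); column heights now [0 7 8 8 8 0], max=8
Drop 5: T rot1 at col 2 lands with bottom-row=8; cleared 0 line(s) (total 0); column heights now [0 7 11 10 8 0], max=11
Drop 6: J rot1 at col 4 lands with bottom-row=8; cleared 0 line(s) (total 0); column heights now [0 7 11 10 11 11], max=11

Answer: 0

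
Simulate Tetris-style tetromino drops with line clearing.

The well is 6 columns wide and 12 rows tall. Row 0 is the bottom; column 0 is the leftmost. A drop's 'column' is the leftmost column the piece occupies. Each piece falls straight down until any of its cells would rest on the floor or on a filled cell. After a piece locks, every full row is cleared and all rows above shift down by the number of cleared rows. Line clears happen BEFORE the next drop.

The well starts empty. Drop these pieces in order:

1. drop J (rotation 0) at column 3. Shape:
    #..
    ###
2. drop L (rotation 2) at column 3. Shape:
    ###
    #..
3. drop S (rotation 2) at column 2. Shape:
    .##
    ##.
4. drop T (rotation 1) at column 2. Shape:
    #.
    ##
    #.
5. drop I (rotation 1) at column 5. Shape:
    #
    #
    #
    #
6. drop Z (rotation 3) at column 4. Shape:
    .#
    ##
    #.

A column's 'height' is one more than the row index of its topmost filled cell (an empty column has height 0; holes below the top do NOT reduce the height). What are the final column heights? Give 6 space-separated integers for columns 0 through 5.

Answer: 0 0 8 7 9 10

Derivation:
Drop 1: J rot0 at col 3 lands with bottom-row=0; cleared 0 line(s) (total 0); column heights now [0 0 0 2 1 1], max=2
Drop 2: L rot2 at col 3 lands with bottom-row=2; cleared 0 line(s) (total 0); column heights now [0 0 0 4 4 4], max=4
Drop 3: S rot2 at col 2 lands with bottom-row=4; cleared 0 line(s) (total 0); column heights now [0 0 5 6 6 4], max=6
Drop 4: T rot1 at col 2 lands with bottom-row=5; cleared 0 line(s) (total 0); column heights now [0 0 8 7 6 4], max=8
Drop 5: I rot1 at col 5 lands with bottom-row=4; cleared 0 line(s) (total 0); column heights now [0 0 8 7 6 8], max=8
Drop 6: Z rot3 at col 4 lands with bottom-row=7; cleared 0 line(s) (total 0); column heights now [0 0 8 7 9 10], max=10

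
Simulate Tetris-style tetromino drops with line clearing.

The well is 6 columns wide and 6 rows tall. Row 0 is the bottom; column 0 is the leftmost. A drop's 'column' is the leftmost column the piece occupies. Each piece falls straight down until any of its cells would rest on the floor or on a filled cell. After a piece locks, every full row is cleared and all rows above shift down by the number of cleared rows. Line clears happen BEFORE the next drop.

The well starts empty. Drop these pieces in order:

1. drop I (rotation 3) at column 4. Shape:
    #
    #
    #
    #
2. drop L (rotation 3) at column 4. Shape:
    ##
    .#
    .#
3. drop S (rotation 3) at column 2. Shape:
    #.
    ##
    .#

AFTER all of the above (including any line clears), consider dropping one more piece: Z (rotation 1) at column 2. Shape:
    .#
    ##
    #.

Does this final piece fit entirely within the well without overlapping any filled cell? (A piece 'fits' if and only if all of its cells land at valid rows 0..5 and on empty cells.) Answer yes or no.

Drop 1: I rot3 at col 4 lands with bottom-row=0; cleared 0 line(s) (total 0); column heights now [0 0 0 0 4 0], max=4
Drop 2: L rot3 at col 4 lands with bottom-row=2; cleared 0 line(s) (total 0); column heights now [0 0 0 0 5 5], max=5
Drop 3: S rot3 at col 2 lands with bottom-row=0; cleared 0 line(s) (total 0); column heights now [0 0 3 2 5 5], max=5
Test piece Z rot1 at col 2 (width 2): heights before test = [0 0 3 2 5 5]; fits = True

Answer: yes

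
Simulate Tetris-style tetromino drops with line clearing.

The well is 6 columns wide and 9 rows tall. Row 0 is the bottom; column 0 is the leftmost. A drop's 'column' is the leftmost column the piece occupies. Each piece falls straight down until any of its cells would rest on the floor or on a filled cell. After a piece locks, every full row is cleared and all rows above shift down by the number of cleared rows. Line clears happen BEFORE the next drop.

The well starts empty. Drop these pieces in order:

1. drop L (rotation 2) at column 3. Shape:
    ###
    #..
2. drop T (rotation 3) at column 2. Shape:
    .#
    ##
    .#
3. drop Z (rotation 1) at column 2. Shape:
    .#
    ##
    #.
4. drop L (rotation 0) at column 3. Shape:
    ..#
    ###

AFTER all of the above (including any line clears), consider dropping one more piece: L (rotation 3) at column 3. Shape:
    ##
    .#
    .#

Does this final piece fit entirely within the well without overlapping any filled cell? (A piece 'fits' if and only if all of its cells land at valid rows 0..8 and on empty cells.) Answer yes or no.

Answer: no

Derivation:
Drop 1: L rot2 at col 3 lands with bottom-row=0; cleared 0 line(s) (total 0); column heights now [0 0 0 2 2 2], max=2
Drop 2: T rot3 at col 2 lands with bottom-row=2; cleared 0 line(s) (total 0); column heights now [0 0 4 5 2 2], max=5
Drop 3: Z rot1 at col 2 lands with bottom-row=4; cleared 0 line(s) (total 0); column heights now [0 0 6 7 2 2], max=7
Drop 4: L rot0 at col 3 lands with bottom-row=7; cleared 0 line(s) (total 0); column heights now [0 0 6 8 8 9], max=9
Test piece L rot3 at col 3 (width 2): heights before test = [0 0 6 8 8 9]; fits = False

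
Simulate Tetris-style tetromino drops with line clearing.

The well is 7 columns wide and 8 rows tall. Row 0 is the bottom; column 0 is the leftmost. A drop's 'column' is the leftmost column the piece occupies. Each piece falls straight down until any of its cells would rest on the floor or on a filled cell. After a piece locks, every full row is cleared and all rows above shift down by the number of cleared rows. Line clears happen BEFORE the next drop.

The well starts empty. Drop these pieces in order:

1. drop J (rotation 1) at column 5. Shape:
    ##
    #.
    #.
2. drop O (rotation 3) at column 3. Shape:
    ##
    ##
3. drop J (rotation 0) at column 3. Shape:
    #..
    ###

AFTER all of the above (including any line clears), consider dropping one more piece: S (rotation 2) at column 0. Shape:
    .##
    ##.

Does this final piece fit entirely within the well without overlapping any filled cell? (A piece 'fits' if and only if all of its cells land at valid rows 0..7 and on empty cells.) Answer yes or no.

Answer: yes

Derivation:
Drop 1: J rot1 at col 5 lands with bottom-row=0; cleared 0 line(s) (total 0); column heights now [0 0 0 0 0 3 3], max=3
Drop 2: O rot3 at col 3 lands with bottom-row=0; cleared 0 line(s) (total 0); column heights now [0 0 0 2 2 3 3], max=3
Drop 3: J rot0 at col 3 lands with bottom-row=3; cleared 0 line(s) (total 0); column heights now [0 0 0 5 4 4 3], max=5
Test piece S rot2 at col 0 (width 3): heights before test = [0 0 0 5 4 4 3]; fits = True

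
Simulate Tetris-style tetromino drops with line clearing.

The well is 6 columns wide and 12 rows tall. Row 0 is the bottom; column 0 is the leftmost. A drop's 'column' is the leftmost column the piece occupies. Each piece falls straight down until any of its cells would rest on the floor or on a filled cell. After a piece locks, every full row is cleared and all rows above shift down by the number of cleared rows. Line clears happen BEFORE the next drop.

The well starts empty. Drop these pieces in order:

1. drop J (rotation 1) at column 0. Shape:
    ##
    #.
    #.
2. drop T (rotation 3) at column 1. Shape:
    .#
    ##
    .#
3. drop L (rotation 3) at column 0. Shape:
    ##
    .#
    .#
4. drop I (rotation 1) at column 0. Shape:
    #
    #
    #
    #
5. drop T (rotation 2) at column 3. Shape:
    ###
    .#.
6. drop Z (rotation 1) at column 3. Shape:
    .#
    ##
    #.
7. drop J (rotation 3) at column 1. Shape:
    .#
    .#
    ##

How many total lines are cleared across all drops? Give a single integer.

Answer: 0

Derivation:
Drop 1: J rot1 at col 0 lands with bottom-row=0; cleared 0 line(s) (total 0); column heights now [3 3 0 0 0 0], max=3
Drop 2: T rot3 at col 1 lands with bottom-row=2; cleared 0 line(s) (total 0); column heights now [3 4 5 0 0 0], max=5
Drop 3: L rot3 at col 0 lands with bottom-row=4; cleared 0 line(s) (total 0); column heights now [7 7 5 0 0 0], max=7
Drop 4: I rot1 at col 0 lands with bottom-row=7; cleared 0 line(s) (total 0); column heights now [11 7 5 0 0 0], max=11
Drop 5: T rot2 at col 3 lands with bottom-row=0; cleared 0 line(s) (total 0); column heights now [11 7 5 2 2 2], max=11
Drop 6: Z rot1 at col 3 lands with bottom-row=2; cleared 0 line(s) (total 0); column heights now [11 7 5 4 5 2], max=11
Drop 7: J rot3 at col 1 lands with bottom-row=7; cleared 0 line(s) (total 0); column heights now [11 8 10 4 5 2], max=11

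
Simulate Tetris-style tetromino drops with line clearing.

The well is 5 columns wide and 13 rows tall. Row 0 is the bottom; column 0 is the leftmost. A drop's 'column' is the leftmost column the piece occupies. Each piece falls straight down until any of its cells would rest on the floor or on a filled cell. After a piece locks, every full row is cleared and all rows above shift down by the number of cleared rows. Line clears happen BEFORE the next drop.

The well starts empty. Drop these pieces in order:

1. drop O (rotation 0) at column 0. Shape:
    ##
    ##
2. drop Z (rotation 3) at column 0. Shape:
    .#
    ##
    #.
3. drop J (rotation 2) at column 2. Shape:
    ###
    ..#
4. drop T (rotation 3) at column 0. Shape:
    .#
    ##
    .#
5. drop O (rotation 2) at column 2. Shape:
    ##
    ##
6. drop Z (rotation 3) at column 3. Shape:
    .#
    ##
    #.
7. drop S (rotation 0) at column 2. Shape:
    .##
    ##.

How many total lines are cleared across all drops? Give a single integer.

Drop 1: O rot0 at col 0 lands with bottom-row=0; cleared 0 line(s) (total 0); column heights now [2 2 0 0 0], max=2
Drop 2: Z rot3 at col 0 lands with bottom-row=2; cleared 0 line(s) (total 0); column heights now [4 5 0 0 0], max=5
Drop 3: J rot2 at col 2 lands with bottom-row=0; cleared 1 line(s) (total 1); column heights now [3 4 0 0 1], max=4
Drop 4: T rot3 at col 0 lands with bottom-row=4; cleared 0 line(s) (total 1); column heights now [6 7 0 0 1], max=7
Drop 5: O rot2 at col 2 lands with bottom-row=0; cleared 1 line(s) (total 2); column heights now [5 6 1 1 0], max=6
Drop 6: Z rot3 at col 3 lands with bottom-row=1; cleared 0 line(s) (total 2); column heights now [5 6 1 3 4], max=6
Drop 7: S rot0 at col 2 lands with bottom-row=3; cleared 0 line(s) (total 2); column heights now [5 6 4 5 5], max=6

Answer: 2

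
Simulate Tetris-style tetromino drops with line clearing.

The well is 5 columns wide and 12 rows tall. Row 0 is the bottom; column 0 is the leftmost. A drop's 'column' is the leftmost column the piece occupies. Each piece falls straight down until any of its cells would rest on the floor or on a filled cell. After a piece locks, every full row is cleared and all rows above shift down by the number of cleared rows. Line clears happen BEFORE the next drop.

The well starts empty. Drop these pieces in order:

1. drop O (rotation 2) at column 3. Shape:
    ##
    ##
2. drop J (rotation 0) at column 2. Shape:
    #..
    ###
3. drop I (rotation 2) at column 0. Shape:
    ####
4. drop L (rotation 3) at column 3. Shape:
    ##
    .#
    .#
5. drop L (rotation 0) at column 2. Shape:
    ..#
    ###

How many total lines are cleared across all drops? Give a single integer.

Drop 1: O rot2 at col 3 lands with bottom-row=0; cleared 0 line(s) (total 0); column heights now [0 0 0 2 2], max=2
Drop 2: J rot0 at col 2 lands with bottom-row=2; cleared 0 line(s) (total 0); column heights now [0 0 4 3 3], max=4
Drop 3: I rot2 at col 0 lands with bottom-row=4; cleared 0 line(s) (total 0); column heights now [5 5 5 5 3], max=5
Drop 4: L rot3 at col 3 lands with bottom-row=3; cleared 1 line(s) (total 1); column heights now [0 0 4 5 5], max=5
Drop 5: L rot0 at col 2 lands with bottom-row=5; cleared 0 line(s) (total 1); column heights now [0 0 6 6 7], max=7

Answer: 1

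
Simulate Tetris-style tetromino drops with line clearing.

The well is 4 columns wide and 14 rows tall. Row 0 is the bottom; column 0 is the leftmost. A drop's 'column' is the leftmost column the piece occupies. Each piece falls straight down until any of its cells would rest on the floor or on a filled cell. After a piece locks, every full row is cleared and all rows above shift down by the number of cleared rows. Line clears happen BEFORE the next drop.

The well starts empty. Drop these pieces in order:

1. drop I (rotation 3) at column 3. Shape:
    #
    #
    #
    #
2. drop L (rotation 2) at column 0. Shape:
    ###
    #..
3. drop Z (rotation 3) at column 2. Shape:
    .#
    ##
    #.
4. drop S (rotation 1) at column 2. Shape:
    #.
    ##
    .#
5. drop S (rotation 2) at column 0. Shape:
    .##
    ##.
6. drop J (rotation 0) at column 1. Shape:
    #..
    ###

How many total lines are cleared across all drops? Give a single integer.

Drop 1: I rot3 at col 3 lands with bottom-row=0; cleared 0 line(s) (total 0); column heights now [0 0 0 4], max=4
Drop 2: L rot2 at col 0 lands with bottom-row=0; cleared 1 line(s) (total 1); column heights now [1 0 0 3], max=3
Drop 3: Z rot3 at col 2 lands with bottom-row=2; cleared 0 line(s) (total 1); column heights now [1 0 4 5], max=5
Drop 4: S rot1 at col 2 lands with bottom-row=5; cleared 0 line(s) (total 1); column heights now [1 0 8 7], max=8
Drop 5: S rot2 at col 0 lands with bottom-row=7; cleared 0 line(s) (total 1); column heights now [8 9 9 7], max=9
Drop 6: J rot0 at col 1 lands with bottom-row=9; cleared 0 line(s) (total 1); column heights now [8 11 10 10], max=11

Answer: 1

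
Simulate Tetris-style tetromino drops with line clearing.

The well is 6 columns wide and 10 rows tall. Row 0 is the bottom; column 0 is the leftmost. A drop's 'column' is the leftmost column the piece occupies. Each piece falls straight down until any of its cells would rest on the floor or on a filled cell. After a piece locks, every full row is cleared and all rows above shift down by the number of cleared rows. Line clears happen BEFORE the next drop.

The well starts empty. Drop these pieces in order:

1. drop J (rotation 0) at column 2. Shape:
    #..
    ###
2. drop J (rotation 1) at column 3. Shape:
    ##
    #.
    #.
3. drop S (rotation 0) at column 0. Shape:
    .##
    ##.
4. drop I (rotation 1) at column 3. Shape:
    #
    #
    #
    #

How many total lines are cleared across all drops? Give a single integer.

Answer: 0

Derivation:
Drop 1: J rot0 at col 2 lands with bottom-row=0; cleared 0 line(s) (total 0); column heights now [0 0 2 1 1 0], max=2
Drop 2: J rot1 at col 3 lands with bottom-row=1; cleared 0 line(s) (total 0); column heights now [0 0 2 4 4 0], max=4
Drop 3: S rot0 at col 0 lands with bottom-row=1; cleared 0 line(s) (total 0); column heights now [2 3 3 4 4 0], max=4
Drop 4: I rot1 at col 3 lands with bottom-row=4; cleared 0 line(s) (total 0); column heights now [2 3 3 8 4 0], max=8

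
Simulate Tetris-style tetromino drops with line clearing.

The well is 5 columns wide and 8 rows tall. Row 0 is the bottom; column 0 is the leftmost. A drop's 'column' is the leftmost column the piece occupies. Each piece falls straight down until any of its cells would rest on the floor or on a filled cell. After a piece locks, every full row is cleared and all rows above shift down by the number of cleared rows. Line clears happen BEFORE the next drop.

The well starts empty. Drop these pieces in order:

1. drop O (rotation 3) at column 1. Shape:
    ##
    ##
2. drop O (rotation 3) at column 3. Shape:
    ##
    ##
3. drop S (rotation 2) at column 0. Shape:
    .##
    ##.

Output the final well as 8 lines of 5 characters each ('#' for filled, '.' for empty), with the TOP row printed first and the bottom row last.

Answer: .....
.....
.....
.....
.##..
##...
.####
.####

Derivation:
Drop 1: O rot3 at col 1 lands with bottom-row=0; cleared 0 line(s) (total 0); column heights now [0 2 2 0 0], max=2
Drop 2: O rot3 at col 3 lands with bottom-row=0; cleared 0 line(s) (total 0); column heights now [0 2 2 2 2], max=2
Drop 3: S rot2 at col 0 lands with bottom-row=2; cleared 0 line(s) (total 0); column heights now [3 4 4 2 2], max=4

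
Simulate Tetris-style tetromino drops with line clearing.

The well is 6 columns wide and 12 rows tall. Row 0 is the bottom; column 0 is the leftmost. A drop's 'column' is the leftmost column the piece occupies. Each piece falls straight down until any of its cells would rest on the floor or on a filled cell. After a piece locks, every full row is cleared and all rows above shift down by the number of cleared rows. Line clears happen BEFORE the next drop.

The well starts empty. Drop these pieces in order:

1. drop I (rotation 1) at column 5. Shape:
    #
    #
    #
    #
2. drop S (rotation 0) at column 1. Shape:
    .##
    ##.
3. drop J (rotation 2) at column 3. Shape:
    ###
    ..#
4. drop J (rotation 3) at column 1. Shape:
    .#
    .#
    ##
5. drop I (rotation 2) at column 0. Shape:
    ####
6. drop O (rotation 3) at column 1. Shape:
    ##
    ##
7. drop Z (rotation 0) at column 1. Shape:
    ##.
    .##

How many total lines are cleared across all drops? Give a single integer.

Answer: 0

Derivation:
Drop 1: I rot1 at col 5 lands with bottom-row=0; cleared 0 line(s) (total 0); column heights now [0 0 0 0 0 4], max=4
Drop 2: S rot0 at col 1 lands with bottom-row=0; cleared 0 line(s) (total 0); column heights now [0 1 2 2 0 4], max=4
Drop 3: J rot2 at col 3 lands with bottom-row=4; cleared 0 line(s) (total 0); column heights now [0 1 2 6 6 6], max=6
Drop 4: J rot3 at col 1 lands with bottom-row=2; cleared 0 line(s) (total 0); column heights now [0 3 5 6 6 6], max=6
Drop 5: I rot2 at col 0 lands with bottom-row=6; cleared 0 line(s) (total 0); column heights now [7 7 7 7 6 6], max=7
Drop 6: O rot3 at col 1 lands with bottom-row=7; cleared 0 line(s) (total 0); column heights now [7 9 9 7 6 6], max=9
Drop 7: Z rot0 at col 1 lands with bottom-row=9; cleared 0 line(s) (total 0); column heights now [7 11 11 10 6 6], max=11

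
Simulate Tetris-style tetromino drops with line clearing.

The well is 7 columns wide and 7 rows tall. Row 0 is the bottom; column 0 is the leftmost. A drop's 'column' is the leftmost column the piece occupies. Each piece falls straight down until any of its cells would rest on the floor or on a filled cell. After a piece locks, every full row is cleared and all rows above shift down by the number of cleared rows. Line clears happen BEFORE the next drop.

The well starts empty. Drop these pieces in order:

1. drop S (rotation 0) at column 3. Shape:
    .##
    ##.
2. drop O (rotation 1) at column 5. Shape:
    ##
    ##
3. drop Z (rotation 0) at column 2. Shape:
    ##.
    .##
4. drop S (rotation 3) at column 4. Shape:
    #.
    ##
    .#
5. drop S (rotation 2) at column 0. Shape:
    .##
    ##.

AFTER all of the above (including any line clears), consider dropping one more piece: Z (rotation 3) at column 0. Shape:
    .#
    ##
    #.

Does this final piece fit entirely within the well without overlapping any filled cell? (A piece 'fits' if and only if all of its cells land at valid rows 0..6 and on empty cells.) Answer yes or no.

Answer: yes

Derivation:
Drop 1: S rot0 at col 3 lands with bottom-row=0; cleared 0 line(s) (total 0); column heights now [0 0 0 1 2 2 0], max=2
Drop 2: O rot1 at col 5 lands with bottom-row=2; cleared 0 line(s) (total 0); column heights now [0 0 0 1 2 4 4], max=4
Drop 3: Z rot0 at col 2 lands with bottom-row=2; cleared 0 line(s) (total 0); column heights now [0 0 4 4 3 4 4], max=4
Drop 4: S rot3 at col 4 lands with bottom-row=4; cleared 0 line(s) (total 0); column heights now [0 0 4 4 7 6 4], max=7
Drop 5: S rot2 at col 0 lands with bottom-row=3; cleared 0 line(s) (total 0); column heights now [4 5 5 4 7 6 4], max=7
Test piece Z rot3 at col 0 (width 2): heights before test = [4 5 5 4 7 6 4]; fits = True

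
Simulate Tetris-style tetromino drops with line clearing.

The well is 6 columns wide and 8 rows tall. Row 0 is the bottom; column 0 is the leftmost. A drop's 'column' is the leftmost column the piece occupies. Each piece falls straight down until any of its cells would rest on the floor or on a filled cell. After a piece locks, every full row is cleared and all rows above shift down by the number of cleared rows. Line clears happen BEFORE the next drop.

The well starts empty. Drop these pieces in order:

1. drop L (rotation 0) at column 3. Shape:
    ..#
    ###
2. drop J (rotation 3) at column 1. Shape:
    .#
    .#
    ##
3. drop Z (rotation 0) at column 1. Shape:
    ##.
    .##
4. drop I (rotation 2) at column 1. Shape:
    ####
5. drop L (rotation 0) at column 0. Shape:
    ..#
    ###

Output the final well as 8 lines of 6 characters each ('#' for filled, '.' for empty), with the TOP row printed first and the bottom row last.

Drop 1: L rot0 at col 3 lands with bottom-row=0; cleared 0 line(s) (total 0); column heights now [0 0 0 1 1 2], max=2
Drop 2: J rot3 at col 1 lands with bottom-row=0; cleared 0 line(s) (total 0); column heights now [0 1 3 1 1 2], max=3
Drop 3: Z rot0 at col 1 lands with bottom-row=3; cleared 0 line(s) (total 0); column heights now [0 5 5 4 1 2], max=5
Drop 4: I rot2 at col 1 lands with bottom-row=5; cleared 0 line(s) (total 0); column heights now [0 6 6 6 6 2], max=6
Drop 5: L rot0 at col 0 lands with bottom-row=6; cleared 0 line(s) (total 0); column heights now [7 7 8 6 6 2], max=8

Answer: ..#...
###...
.####.
.##...
..##..
..#...
..#..#
.#####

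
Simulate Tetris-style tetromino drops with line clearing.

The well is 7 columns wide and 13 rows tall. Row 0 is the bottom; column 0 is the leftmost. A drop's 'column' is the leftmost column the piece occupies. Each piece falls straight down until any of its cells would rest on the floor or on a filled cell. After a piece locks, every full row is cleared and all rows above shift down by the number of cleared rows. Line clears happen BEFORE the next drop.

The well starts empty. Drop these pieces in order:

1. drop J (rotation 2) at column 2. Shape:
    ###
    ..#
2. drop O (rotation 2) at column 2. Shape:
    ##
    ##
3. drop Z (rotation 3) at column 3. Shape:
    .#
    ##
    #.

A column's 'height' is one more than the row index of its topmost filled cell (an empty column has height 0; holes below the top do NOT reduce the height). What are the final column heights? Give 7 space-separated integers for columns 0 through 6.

Answer: 0 0 4 6 7 0 0

Derivation:
Drop 1: J rot2 at col 2 lands with bottom-row=0; cleared 0 line(s) (total 0); column heights now [0 0 2 2 2 0 0], max=2
Drop 2: O rot2 at col 2 lands with bottom-row=2; cleared 0 line(s) (total 0); column heights now [0 0 4 4 2 0 0], max=4
Drop 3: Z rot3 at col 3 lands with bottom-row=4; cleared 0 line(s) (total 0); column heights now [0 0 4 6 7 0 0], max=7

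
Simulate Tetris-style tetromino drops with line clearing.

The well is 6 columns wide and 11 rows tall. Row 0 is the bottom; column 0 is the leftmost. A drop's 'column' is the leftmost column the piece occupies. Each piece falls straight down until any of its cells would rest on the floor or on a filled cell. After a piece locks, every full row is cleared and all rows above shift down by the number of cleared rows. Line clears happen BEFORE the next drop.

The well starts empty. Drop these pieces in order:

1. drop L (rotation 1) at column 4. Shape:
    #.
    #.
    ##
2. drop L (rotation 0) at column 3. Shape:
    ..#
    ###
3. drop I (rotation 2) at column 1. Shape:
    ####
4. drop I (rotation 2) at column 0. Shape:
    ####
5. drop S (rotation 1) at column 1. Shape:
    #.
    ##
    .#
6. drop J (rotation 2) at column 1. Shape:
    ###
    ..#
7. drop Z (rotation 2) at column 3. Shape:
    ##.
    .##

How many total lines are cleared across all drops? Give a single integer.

Answer: 0

Derivation:
Drop 1: L rot1 at col 4 lands with bottom-row=0; cleared 0 line(s) (total 0); column heights now [0 0 0 0 3 1], max=3
Drop 2: L rot0 at col 3 lands with bottom-row=3; cleared 0 line(s) (total 0); column heights now [0 0 0 4 4 5], max=5
Drop 3: I rot2 at col 1 lands with bottom-row=4; cleared 0 line(s) (total 0); column heights now [0 5 5 5 5 5], max=5
Drop 4: I rot2 at col 0 lands with bottom-row=5; cleared 0 line(s) (total 0); column heights now [6 6 6 6 5 5], max=6
Drop 5: S rot1 at col 1 lands with bottom-row=6; cleared 0 line(s) (total 0); column heights now [6 9 8 6 5 5], max=9
Drop 6: J rot2 at col 1 lands with bottom-row=8; cleared 0 line(s) (total 0); column heights now [6 10 10 10 5 5], max=10
Drop 7: Z rot2 at col 3 lands with bottom-row=9; cleared 0 line(s) (total 0); column heights now [6 10 10 11 11 10], max=11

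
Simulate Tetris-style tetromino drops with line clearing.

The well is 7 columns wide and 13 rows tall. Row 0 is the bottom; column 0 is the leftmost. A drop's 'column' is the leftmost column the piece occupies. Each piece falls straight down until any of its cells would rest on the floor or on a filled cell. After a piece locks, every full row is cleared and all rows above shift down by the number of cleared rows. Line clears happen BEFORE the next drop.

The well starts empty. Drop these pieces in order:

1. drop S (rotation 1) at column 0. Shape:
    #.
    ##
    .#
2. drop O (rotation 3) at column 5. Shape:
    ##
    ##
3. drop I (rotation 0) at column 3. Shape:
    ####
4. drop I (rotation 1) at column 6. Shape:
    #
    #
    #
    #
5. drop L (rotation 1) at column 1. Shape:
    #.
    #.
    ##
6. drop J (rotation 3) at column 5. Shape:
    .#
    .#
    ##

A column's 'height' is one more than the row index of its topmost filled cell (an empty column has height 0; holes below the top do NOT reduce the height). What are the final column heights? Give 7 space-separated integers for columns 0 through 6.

Drop 1: S rot1 at col 0 lands with bottom-row=0; cleared 0 line(s) (total 0); column heights now [3 2 0 0 0 0 0], max=3
Drop 2: O rot3 at col 5 lands with bottom-row=0; cleared 0 line(s) (total 0); column heights now [3 2 0 0 0 2 2], max=3
Drop 3: I rot0 at col 3 lands with bottom-row=2; cleared 0 line(s) (total 0); column heights now [3 2 0 3 3 3 3], max=3
Drop 4: I rot1 at col 6 lands with bottom-row=3; cleared 0 line(s) (total 0); column heights now [3 2 0 3 3 3 7], max=7
Drop 5: L rot1 at col 1 lands with bottom-row=2; cleared 1 line(s) (total 1); column heights now [2 4 0 0 0 2 6], max=6
Drop 6: J rot3 at col 5 lands with bottom-row=6; cleared 0 line(s) (total 1); column heights now [2 4 0 0 0 7 9], max=9

Answer: 2 4 0 0 0 7 9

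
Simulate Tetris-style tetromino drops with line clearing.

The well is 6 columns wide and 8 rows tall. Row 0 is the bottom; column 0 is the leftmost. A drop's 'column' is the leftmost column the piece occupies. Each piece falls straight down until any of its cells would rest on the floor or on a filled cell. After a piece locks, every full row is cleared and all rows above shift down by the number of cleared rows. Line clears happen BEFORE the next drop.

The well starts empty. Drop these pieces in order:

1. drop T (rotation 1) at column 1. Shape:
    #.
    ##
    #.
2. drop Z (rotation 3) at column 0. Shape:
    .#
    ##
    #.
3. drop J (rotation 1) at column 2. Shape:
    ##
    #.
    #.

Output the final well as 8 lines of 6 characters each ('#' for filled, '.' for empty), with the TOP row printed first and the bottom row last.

Drop 1: T rot1 at col 1 lands with bottom-row=0; cleared 0 line(s) (total 0); column heights now [0 3 2 0 0 0], max=3
Drop 2: Z rot3 at col 0 lands with bottom-row=2; cleared 0 line(s) (total 0); column heights now [4 5 2 0 0 0], max=5
Drop 3: J rot1 at col 2 lands with bottom-row=2; cleared 0 line(s) (total 0); column heights now [4 5 5 5 0 0], max=5

Answer: ......
......
......
.###..
###...
###...
.##...
.#....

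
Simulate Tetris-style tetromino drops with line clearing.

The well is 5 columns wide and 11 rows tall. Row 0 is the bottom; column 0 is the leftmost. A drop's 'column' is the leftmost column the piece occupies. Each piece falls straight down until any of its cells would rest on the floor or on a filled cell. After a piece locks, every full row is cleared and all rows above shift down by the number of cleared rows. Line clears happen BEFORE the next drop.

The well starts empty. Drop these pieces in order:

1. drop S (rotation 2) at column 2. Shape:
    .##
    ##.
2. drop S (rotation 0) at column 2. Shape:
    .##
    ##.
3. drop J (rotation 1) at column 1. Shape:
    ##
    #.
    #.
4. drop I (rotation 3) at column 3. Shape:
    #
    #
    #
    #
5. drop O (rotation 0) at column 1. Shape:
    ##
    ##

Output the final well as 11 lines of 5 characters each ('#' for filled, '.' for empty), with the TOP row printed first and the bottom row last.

Drop 1: S rot2 at col 2 lands with bottom-row=0; cleared 0 line(s) (total 0); column heights now [0 0 1 2 2], max=2
Drop 2: S rot0 at col 2 lands with bottom-row=2; cleared 0 line(s) (total 0); column heights now [0 0 3 4 4], max=4
Drop 3: J rot1 at col 1 lands with bottom-row=1; cleared 0 line(s) (total 0); column heights now [0 4 4 4 4], max=4
Drop 4: I rot3 at col 3 lands with bottom-row=4; cleared 0 line(s) (total 0); column heights now [0 4 4 8 4], max=8
Drop 5: O rot0 at col 1 lands with bottom-row=4; cleared 0 line(s) (total 0); column heights now [0 6 6 8 4], max=8

Answer: .....
.....
.....
...#.
...#.
.###.
.###.
.####
.###.
.#.##
..##.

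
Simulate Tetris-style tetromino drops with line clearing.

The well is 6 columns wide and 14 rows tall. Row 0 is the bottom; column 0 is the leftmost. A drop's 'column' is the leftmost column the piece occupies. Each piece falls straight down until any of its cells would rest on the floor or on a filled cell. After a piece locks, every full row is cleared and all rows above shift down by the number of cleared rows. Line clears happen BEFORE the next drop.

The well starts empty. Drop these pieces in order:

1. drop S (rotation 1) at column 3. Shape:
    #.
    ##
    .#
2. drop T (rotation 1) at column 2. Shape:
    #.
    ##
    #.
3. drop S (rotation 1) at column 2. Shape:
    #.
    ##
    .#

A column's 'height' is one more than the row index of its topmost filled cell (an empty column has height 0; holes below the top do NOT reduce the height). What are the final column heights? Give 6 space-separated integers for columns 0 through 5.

Drop 1: S rot1 at col 3 lands with bottom-row=0; cleared 0 line(s) (total 0); column heights now [0 0 0 3 2 0], max=3
Drop 2: T rot1 at col 2 lands with bottom-row=2; cleared 0 line(s) (total 0); column heights now [0 0 5 4 2 0], max=5
Drop 3: S rot1 at col 2 lands with bottom-row=4; cleared 0 line(s) (total 0); column heights now [0 0 7 6 2 0], max=7

Answer: 0 0 7 6 2 0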